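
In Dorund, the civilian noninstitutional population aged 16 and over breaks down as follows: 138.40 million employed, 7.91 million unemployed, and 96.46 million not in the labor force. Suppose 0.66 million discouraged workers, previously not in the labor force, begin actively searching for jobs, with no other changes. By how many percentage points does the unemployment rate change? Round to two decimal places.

The unemployment rate changes by +0.42 percentage points.

Initially, labor force = 138.40 + 7.91 = 146.31 million, so u = 7.91/146.31 = 5.41%.
After the change, unemployed and labor force both rise by 0.66 → E = 138.40, U = 8.57, labor force = 146.97 million.
New unemployment rate = 8.57 / 146.97 = 5.83%.
Change = 5.83% − 5.41% = +0.42 percentage points.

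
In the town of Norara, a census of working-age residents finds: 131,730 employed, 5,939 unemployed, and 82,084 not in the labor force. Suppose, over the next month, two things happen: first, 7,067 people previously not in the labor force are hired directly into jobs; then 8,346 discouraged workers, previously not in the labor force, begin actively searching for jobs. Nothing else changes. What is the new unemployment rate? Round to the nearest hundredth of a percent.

New unemployment rate ≈ 9.33%.

Initially, labor force = 131,730 + 5,939 = 137,669, so u = 5,939/137,669 = 4.31%.
After the first change, employed and labor force both rise by 7,067; unemployed unchanged → E = 138,797, U = 5,939, labor force = 144,736.
After the second change, unemployed and labor force both rise by 8,346 → E = 138,797, U = 14,285, labor force = 153,082.
New unemployment rate = 14,285 / 153,082 = 9.33%.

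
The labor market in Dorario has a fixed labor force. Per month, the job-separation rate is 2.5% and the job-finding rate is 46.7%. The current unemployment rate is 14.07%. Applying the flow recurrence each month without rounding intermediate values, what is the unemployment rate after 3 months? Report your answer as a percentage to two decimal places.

With a fixed labor force, u_{t+1} = u_t + s·(1−u_t) − f·u_t = u_t·(1−s−f) + s.
Here 1−s−f = 0.508 and s = 0.025.
u_1 = 0.140700 × 0.508 + 0.025 = 0.096476.
u_2 = 0.096476 × 0.508 + 0.025 = 0.074010.
u_3 = 0.074010 × 0.508 + 0.025 = 0.062597.

Unemployment rate after three months ≈ 6.26%.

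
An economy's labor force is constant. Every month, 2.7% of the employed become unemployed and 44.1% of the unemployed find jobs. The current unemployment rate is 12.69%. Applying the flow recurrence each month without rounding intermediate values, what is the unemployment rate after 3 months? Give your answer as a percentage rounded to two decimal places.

Unemployment rate after three months ≈ 6.81%.

With a fixed labor force, u_{t+1} = u_t + s·(1−u_t) − f·u_t = u_t·(1−s−f) + s.
Here 1−s−f = 0.532 and s = 0.027.
u_1 = 0.126900 × 0.532 + 0.027 = 0.094511.
u_2 = 0.094511 × 0.532 + 0.027 = 0.077280.
u_3 = 0.077280 × 0.532 + 0.027 = 0.068113.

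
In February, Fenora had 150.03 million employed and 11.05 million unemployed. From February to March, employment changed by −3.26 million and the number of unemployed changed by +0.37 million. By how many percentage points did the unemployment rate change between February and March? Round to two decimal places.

The unemployment rate changed by +0.36 percentage points.

February: labor force = 150.03 + 11.05 = 161.08; u = 11.05/161.08 = 6.86%.
March: labor force = 146.77 + 11.42 = 158.19; u = 11.42/158.19 = 7.22%.
Change = 7.22% − 6.86% = +0.36 pp.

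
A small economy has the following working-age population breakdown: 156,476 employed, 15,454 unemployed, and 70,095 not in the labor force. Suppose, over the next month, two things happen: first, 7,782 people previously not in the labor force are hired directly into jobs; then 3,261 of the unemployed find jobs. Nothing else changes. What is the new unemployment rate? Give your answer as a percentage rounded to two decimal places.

New unemployment rate ≈ 6.78%.

Initially, labor force = 156,476 + 15,454 = 171,930, so u = 15,454/171,930 = 8.99%.
After the first change, employed and labor force both rise by 7,782; unemployed unchanged → E = 164,258, U = 15,454, labor force = 179,712.
After the second change, unemployed falls and employed rises by 3,261; labor force unchanged → E = 167,519, U = 12,193, labor force = 179,712.
New unemployment rate = 12,193 / 179,712 = 6.78%.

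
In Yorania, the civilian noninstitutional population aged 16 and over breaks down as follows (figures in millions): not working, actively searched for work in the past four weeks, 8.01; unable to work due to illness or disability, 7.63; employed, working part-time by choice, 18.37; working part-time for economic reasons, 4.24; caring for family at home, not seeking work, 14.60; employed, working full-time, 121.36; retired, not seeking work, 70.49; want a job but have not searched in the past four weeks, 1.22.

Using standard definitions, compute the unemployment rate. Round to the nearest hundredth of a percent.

Unemployment rate ≈ 5.27%.

Employed = 18.37 + 4.24 + 121.36 = 143.97 million (anyone who worked, including part-time for economic reasons, counts as employed).
Unemployed = 8.01 million.
Labor force = 143.97 + 8.01 = 151.98 million.
Unemployment rate = 8.01 / 151.98 = 5.27%.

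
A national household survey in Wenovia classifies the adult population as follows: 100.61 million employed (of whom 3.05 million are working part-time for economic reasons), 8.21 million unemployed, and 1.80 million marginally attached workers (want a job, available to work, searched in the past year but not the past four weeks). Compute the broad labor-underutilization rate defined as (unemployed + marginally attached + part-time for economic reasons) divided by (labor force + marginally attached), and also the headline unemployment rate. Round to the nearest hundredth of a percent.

Labor force = 100.61 + 8.21 = 108.82 million.
Numerator = 8.21 + 1.80 + 3.05 = 13.06 million.
Denominator = 108.82 + 1.80 = 110.62 million.
Broad rate = 13.06 / 110.62 = 11.81%.
Headline unemployment rate = 8.21 / 108.82 = 7.54%.

Broad underutilization rate ≈ 11.81%; headline unemployment rate ≈ 7.54%.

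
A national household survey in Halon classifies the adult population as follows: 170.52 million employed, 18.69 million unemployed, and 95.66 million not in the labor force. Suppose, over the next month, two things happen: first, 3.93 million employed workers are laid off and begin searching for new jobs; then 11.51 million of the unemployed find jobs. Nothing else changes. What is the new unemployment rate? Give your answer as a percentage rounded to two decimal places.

Initially, labor force = 170.52 + 18.69 = 189.21 million, so u = 18.69/189.21 = 9.88%.
After the first change, employed falls and unemployed rises by 3.93; labor force unchanged → E = 166.59, U = 22.62, labor force = 189.21 million.
After the second change, unemployed falls and employed rises by 11.51; labor force unchanged → E = 178.10, U = 11.11, labor force = 189.21 million.
New unemployment rate = 11.11 / 189.21 = 5.87%.

New unemployment rate ≈ 5.87%.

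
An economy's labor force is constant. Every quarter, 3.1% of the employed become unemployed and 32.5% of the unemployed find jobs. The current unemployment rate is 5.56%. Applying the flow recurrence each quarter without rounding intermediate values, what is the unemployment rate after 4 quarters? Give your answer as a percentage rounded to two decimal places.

Unemployment rate after four quarters ≈ 8.17%.

With a fixed labor force, u_{t+1} = u_t + s·(1−u_t) − f·u_t = u_t·(1−s−f) + s.
Here 1−s−f = 0.644 and s = 0.031.
u_1 = 0.055600 × 0.644 + 0.031 = 0.066806.
u_2 = 0.066806 × 0.644 + 0.031 = 0.074023.
u_3 = 0.074023 × 0.644 + 0.031 = 0.078671.
u_4 = 0.078671 × 0.644 + 0.031 = 0.081664.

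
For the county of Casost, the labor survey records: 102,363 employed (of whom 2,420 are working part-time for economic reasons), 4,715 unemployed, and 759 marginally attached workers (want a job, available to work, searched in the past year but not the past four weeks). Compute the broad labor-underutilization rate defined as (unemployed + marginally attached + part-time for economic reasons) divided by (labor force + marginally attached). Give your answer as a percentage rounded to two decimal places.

Broad underutilization rate ≈ 7.32%.

Labor force = 102,363 + 4,715 = 107,078.
Numerator = 4,715 + 759 + 2,420 = 7,894.
Denominator = 107,078 + 759 = 107,837.
Broad rate = 7,894 / 107,837 = 7.32%.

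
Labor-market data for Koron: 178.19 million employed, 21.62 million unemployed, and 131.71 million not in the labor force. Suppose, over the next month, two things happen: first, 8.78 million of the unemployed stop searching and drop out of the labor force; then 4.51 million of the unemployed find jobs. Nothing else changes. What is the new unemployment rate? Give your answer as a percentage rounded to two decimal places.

New unemployment rate ≈ 4.36%.

Initially, labor force = 178.19 + 21.62 = 199.81 million, so u = 21.62/199.81 = 10.82%.
After the first change, unemployed and labor force both fall by 8.78 → E = 178.19, U = 12.84, labor force = 191.03 million.
After the second change, unemployed falls and employed rises by 4.51; labor force unchanged → E = 182.70, U = 8.33, labor force = 191.03 million.
New unemployment rate = 8.33 / 191.03 = 4.36%.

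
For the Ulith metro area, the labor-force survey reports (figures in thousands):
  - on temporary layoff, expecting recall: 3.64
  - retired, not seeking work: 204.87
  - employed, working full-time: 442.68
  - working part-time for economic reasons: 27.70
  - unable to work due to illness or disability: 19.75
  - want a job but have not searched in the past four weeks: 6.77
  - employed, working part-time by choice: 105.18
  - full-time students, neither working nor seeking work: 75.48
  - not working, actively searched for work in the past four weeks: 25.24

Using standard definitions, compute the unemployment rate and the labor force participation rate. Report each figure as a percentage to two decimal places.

Unemployment rate ≈ 4.78%; labor force participation rate ≈ 66.33%.

Employed = 442.68 + 27.70 + 105.18 = 575.56 thousand (anyone who worked, including part-time for economic reasons, counts as employed).
Unemployed = 3.64 + 25.24 = 28.88 thousand (jobless and actively searching, or on temporary layoff).
Labor force = 575.56 + 28.88 = 604.44 thousand.
Not in labor force = 204.87 + 19.75 + 6.77 + 75.48 = 306.87 thousand (those not working and not actively searching are outside the labor force — including those who want a job but have given up searching).
Civilian working-age population = 604.44 + 306.87 = 911.31 thousand.
Unemployment rate = 28.88 / 604.44 = 4.78%.
Labor force participation rate = 604.44 / 911.31 = 66.33%.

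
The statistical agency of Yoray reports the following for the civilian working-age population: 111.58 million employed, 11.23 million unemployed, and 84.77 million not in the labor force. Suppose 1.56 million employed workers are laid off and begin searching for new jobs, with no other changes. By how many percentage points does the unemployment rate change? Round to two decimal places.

Initially, labor force = 111.58 + 11.23 = 122.81 million, so u = 11.23/122.81 = 9.14%.
After the change, employed falls and unemployed rises by 1.56; labor force unchanged → E = 110.02, U = 12.79, labor force = 122.81 million.
New unemployment rate = 12.79 / 122.81 = 10.41%.
Change = 10.41% − 9.14% = +1.27 percentage points.

The unemployment rate changes by +1.27 percentage points.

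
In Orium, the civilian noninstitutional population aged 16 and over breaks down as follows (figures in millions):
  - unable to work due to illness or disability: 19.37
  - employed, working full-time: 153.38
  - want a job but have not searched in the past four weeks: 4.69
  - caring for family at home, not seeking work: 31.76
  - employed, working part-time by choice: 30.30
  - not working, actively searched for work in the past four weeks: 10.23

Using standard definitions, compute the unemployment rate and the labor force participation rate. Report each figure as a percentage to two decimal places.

Employed = 153.38 + 30.30 = 183.68 million.
Unemployed = 10.23 million.
Labor force = 183.68 + 10.23 = 193.91 million.
Not in labor force = 19.37 + 4.69 + 31.76 = 55.82 million (those not working and not actively searching are outside the labor force — including those who want a job but have given up searching).
Civilian working-age population = 193.91 + 55.82 = 249.73 million.
Unemployment rate = 10.23 / 193.91 = 5.28%.
Labor force participation rate = 193.91 / 249.73 = 77.65%.

Unemployment rate ≈ 5.28%; labor force participation rate ≈ 77.65%.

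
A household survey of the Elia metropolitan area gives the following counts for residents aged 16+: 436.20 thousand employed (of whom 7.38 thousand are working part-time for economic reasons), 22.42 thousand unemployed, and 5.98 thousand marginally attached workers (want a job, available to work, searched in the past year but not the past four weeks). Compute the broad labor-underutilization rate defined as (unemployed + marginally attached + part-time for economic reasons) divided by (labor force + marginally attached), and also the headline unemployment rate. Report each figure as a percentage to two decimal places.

Labor force = 436.20 + 22.42 = 458.62 thousand.
Numerator = 22.42 + 5.98 + 7.38 = 35.78 thousand.
Denominator = 458.62 + 5.98 = 464.60 thousand.
Broad rate = 35.78 / 464.60 = 7.70%.
Headline unemployment rate = 22.42 / 458.62 = 4.89%.

Broad underutilization rate ≈ 7.70%; headline unemployment rate ≈ 4.89%.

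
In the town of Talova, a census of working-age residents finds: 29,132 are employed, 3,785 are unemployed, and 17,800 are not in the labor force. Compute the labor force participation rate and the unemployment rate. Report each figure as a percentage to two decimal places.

Labor force participation rate ≈ 64.90%; unemployment rate ≈ 11.50%.

Labor force = employed + unemployed = 29,132 + 3,785 = 32,917.
Working-age population = 32,917 + 17,800 = 50,717.
Unemployment rate = 3,785 / 32,917 = 11.50%.
Labor force participation rate = 32,917 / 50,717 = 64.90%.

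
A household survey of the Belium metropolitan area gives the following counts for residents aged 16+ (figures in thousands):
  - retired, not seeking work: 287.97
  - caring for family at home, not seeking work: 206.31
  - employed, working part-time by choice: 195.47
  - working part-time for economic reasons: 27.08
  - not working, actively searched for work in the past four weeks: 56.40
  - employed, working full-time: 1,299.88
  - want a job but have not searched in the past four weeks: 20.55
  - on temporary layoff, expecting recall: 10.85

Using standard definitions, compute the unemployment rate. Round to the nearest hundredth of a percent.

Employed = 195.47 + 27.08 + 1,299.88 = 1,522.43 thousand (anyone who worked, including part-time for economic reasons, counts as employed).
Unemployed = 56.40 + 10.85 = 67.25 thousand (jobless and actively searching, or on temporary layoff).
Labor force = 1,522.43 + 67.25 = 1,589.68 thousand.
Unemployment rate = 67.25 / 1,589.68 = 4.23%.

Unemployment rate ≈ 4.23%.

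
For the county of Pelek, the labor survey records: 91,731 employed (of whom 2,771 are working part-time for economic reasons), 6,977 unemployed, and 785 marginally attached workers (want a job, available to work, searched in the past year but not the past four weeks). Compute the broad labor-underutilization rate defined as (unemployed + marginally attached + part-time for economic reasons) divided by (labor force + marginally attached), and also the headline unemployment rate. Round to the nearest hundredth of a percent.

Broad underutilization rate ≈ 10.59%; headline unemployment rate ≈ 7.07%.

Labor force = 91,731 + 6,977 = 98,708.
Numerator = 6,977 + 785 + 2,771 = 10,533.
Denominator = 98,708 + 785 = 99,493.
Broad rate = 10,533 / 99,493 = 10.59%.
Headline unemployment rate = 6,977 / 98,708 = 7.07%.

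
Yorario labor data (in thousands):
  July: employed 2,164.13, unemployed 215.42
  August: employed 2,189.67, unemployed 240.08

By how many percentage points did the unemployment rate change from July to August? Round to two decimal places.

July: labor force = 2,164.13 + 215.42 = 2,379.55; u = 215.42/2,379.55 = 9.05%.
August: labor force = 2,189.67 + 240.08 = 2,429.75; u = 240.08/2,429.75 = 9.88%.
Change = 9.88% − 9.05% = +0.83 pp.

The unemployment rate changed by +0.83 percentage points.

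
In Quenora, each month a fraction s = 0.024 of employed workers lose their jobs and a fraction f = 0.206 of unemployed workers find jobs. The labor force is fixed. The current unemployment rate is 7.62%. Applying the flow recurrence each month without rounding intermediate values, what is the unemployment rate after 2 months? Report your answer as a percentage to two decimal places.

Unemployment rate after two months ≈ 8.77%.

With a fixed labor force, u_{t+1} = u_t + s·(1−u_t) − f·u_t = u_t·(1−s−f) + s.
Here 1−s−f = 0.770 and s = 0.024.
u_1 = 0.076200 × 0.770 + 0.024 = 0.082674.
u_2 = 0.082674 × 0.770 + 0.024 = 0.087659.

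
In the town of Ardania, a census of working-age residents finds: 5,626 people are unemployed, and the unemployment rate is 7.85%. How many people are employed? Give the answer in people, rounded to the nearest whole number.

About 66,043 are employed.

Labor force = U / u = 5,626 / 0.0785 ≈ 71,669.
Employed = labor force − unemployed = 71,669 − 5,626 = 66,043.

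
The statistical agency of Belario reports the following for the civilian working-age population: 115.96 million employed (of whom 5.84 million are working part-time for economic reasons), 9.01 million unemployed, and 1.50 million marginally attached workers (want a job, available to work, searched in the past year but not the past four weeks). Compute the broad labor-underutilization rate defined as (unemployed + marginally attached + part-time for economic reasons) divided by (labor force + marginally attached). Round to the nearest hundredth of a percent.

Broad underutilization rate ≈ 12.93%.

Labor force = 115.96 + 9.01 = 124.97 million.
Numerator = 9.01 + 1.50 + 5.84 = 16.35 million.
Denominator = 124.97 + 1.50 = 126.47 million.
Broad rate = 16.35 / 126.47 = 12.93%.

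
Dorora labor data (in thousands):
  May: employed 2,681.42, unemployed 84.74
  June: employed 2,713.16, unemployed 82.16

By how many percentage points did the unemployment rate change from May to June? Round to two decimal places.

The unemployment rate changed by −0.12 percentage points.

May: labor force = 2,681.42 + 84.74 = 2,766.16; u = 84.74/2,766.16 = 3.06%.
June: labor force = 2,713.16 + 82.16 = 2,795.32; u = 82.16/2,795.32 = 2.94%.
Change = 2.94% − 3.06% = −0.12 pp.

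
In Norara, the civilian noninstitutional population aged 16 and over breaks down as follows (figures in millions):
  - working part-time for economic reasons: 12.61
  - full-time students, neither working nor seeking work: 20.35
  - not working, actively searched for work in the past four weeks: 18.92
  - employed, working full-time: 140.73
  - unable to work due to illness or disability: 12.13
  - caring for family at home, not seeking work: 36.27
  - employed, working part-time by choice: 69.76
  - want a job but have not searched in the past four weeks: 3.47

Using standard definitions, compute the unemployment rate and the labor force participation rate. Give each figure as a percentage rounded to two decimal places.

Employed = 12.61 + 140.73 + 69.76 = 223.10 million (anyone who worked, including part-time for economic reasons, counts as employed).
Unemployed = 18.92 million.
Labor force = 223.10 + 18.92 = 242.02 million.
Not in labor force = 20.35 + 12.13 + 36.27 + 3.47 = 72.22 million (those not working and not actively searching are outside the labor force — including those who want a job but have given up searching).
Civilian working-age population = 242.02 + 72.22 = 314.24 million.
Unemployment rate = 18.92 / 242.02 = 7.82%.
Labor force participation rate = 242.02 / 314.24 = 77.02%.

Unemployment rate ≈ 7.82%; labor force participation rate ≈ 77.02%.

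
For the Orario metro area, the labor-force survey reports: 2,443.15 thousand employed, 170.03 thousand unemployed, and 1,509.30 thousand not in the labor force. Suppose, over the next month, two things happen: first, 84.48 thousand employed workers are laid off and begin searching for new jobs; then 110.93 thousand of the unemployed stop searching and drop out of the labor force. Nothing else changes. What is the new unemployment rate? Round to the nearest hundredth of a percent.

New unemployment rate ≈ 5.74%.

Initially, labor force = 2,443.15 + 170.03 = 2,613.18 thousand, so u = 170.03/2,613.18 = 6.51%.
After the first change, employed falls and unemployed rises by 84.48; labor force unchanged → E = 2,358.67, U = 254.51, labor force = 2,613.18 thousand.
After the second change, unemployed and labor force both fall by 110.93 → E = 2,358.67, U = 143.58, labor force = 2,502.25 thousand.
New unemployment rate = 143.58 / 2,502.25 = 5.74%.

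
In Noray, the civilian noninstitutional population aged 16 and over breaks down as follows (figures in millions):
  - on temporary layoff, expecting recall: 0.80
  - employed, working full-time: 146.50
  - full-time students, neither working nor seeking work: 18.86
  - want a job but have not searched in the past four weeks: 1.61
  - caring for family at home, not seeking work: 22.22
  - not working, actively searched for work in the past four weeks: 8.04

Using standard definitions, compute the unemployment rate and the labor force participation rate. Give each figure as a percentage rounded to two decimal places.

Unemployment rate ≈ 5.69%; labor force participation rate ≈ 78.44%.

Employed = 146.50 million.
Unemployed = 0.80 + 8.04 = 8.84 million (jobless and actively searching, or on temporary layoff).
Labor force = 146.50 + 8.84 = 155.34 million.
Not in labor force = 18.86 + 1.61 + 22.22 = 42.69 million (those not working and not actively searching are outside the labor force — including those who want a job but have given up searching).
Civilian working-age population = 155.34 + 42.69 = 198.03 million.
Unemployment rate = 8.84 / 155.34 = 5.69%.
Labor force participation rate = 155.34 / 198.03 = 78.44%.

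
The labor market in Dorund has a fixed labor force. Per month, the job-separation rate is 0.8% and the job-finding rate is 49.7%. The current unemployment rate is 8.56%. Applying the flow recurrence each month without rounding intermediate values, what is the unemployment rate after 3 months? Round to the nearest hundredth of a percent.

Unemployment rate after three months ≈ 2.43%.

With a fixed labor force, u_{t+1} = u_t + s·(1−u_t) − f·u_t = u_t·(1−s−f) + s.
Here 1−s−f = 0.495 and s = 0.008.
u_1 = 0.085600 × 0.495 + 0.008 = 0.050372.
u_2 = 0.050372 × 0.495 + 0.008 = 0.032934.
u_3 = 0.032934 × 0.495 + 0.008 = 0.024302.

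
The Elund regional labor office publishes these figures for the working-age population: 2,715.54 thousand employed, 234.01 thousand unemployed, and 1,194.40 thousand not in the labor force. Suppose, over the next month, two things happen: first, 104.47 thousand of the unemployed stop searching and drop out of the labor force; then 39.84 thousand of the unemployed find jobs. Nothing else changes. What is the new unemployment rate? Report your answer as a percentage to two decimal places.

New unemployment rate ≈ 3.15%.

Initially, labor force = 2,715.54 + 234.01 = 2,949.55 thousand, so u = 234.01/2,949.55 = 7.93%.
After the first change, unemployed and labor force both fall by 104.47 → E = 2,715.54, U = 129.54, labor force = 2,845.08 thousand.
After the second change, unemployed falls and employed rises by 39.84; labor force unchanged → E = 2,755.38, U = 89.70, labor force = 2,845.08 thousand.
New unemployment rate = 89.70 / 2,845.08 = 3.15%.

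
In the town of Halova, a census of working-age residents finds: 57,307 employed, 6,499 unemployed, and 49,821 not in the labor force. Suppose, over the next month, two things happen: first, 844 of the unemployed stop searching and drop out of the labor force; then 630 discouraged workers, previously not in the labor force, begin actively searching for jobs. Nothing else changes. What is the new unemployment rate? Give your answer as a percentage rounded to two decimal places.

New unemployment rate ≈ 9.88%.

Initially, labor force = 57,307 + 6,499 = 63,806, so u = 6,499/63,806 = 10.19%.
After the first change, unemployed and labor force both fall by 844 → E = 57,307, U = 5,655, labor force = 62,962.
After the second change, unemployed and labor force both rise by 630 → E = 57,307, U = 6,285, labor force = 63,592.
New unemployment rate = 6,285 / 63,592 = 9.88%.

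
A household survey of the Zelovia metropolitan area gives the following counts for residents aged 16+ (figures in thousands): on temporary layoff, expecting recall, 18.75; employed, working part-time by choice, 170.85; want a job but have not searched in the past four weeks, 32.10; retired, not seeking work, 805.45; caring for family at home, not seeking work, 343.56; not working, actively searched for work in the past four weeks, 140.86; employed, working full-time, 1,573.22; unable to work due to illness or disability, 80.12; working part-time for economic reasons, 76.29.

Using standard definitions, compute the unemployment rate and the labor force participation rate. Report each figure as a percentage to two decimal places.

Employed = 170.85 + 1,573.22 + 76.29 = 1,820.36 thousand (anyone who worked, including part-time for economic reasons, counts as employed).
Unemployed = 18.75 + 140.86 = 159.61 thousand (jobless and actively searching, or on temporary layoff).
Labor force = 1,820.36 + 159.61 = 1,979.97 thousand.
Not in labor force = 32.10 + 805.45 + 343.56 + 80.12 = 1,261.23 thousand (those not working and not actively searching are outside the labor force — including those who want a job but have given up searching).
Civilian working-age population = 1,979.97 + 1,261.23 = 3,241.20 thousand.
Unemployment rate = 159.61 / 1,979.97 = 8.06%.
Labor force participation rate = 1,979.97 / 3,241.20 = 61.09%.

Unemployment rate ≈ 8.06%; labor force participation rate ≈ 61.09%.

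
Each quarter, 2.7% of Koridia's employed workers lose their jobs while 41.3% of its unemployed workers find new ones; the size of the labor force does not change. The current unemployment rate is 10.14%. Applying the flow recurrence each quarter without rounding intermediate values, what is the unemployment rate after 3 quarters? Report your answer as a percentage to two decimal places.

Unemployment rate after three quarters ≈ 6.84%.

With a fixed labor force, u_{t+1} = u_t + s·(1−u_t) − f·u_t = u_t·(1−s−f) + s.
Here 1−s−f = 0.560 and s = 0.027.
u_1 = 0.101400 × 0.560 + 0.027 = 0.083784.
u_2 = 0.083784 × 0.560 + 0.027 = 0.073919.
u_3 = 0.073919 × 0.560 + 0.027 = 0.068395.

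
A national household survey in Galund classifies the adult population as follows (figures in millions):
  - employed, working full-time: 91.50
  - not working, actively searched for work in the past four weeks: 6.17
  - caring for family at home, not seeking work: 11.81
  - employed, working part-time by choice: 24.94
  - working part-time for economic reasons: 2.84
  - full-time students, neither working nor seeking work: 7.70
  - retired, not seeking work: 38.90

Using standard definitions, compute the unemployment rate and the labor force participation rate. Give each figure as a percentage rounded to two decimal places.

Unemployment rate ≈ 4.92%; labor force participation rate ≈ 68.23%.

Employed = 91.50 + 24.94 + 2.84 = 119.28 million (anyone who worked, including part-time for economic reasons, counts as employed).
Unemployed = 6.17 million.
Labor force = 119.28 + 6.17 = 125.45 million.
Not in labor force = 11.81 + 7.70 + 38.90 = 58.41 million (those not working and not actively searching are outside the labor force).
Civilian working-age population = 125.45 + 58.41 = 183.86 million.
Unemployment rate = 6.17 / 125.45 = 4.92%.
Labor force participation rate = 125.45 / 183.86 = 68.23%.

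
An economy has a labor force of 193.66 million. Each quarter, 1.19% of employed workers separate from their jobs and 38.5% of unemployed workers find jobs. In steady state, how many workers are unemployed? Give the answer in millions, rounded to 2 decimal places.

Steady-state unemployment rate u* = s/(s+f) = 1.19/(1.19+38.5) = 0.029982.
Unemployed = u* × labor force = 0.029982 × 193.66 ≈ 5.81 million.

About 5.81 million are unemployed in steady state.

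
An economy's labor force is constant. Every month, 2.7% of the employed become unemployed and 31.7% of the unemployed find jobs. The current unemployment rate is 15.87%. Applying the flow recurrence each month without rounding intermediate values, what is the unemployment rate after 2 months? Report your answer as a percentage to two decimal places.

With a fixed labor force, u_{t+1} = u_t + s·(1−u_t) − f·u_t = u_t·(1−s−f) + s.
Here 1−s−f = 0.656 and s = 0.027.
u_1 = 0.158700 × 0.656 + 0.027 = 0.131107.
u_2 = 0.131107 × 0.656 + 0.027 = 0.113006.

Unemployment rate after two months ≈ 11.30%.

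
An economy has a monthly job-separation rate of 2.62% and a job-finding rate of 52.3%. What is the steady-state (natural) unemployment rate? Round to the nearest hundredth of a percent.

Steady-state unemployment rate ≈ 4.77%.

At steady state the flows balance: s·E = f·U, so U/(E+U) = s/(s+f).
u* = 2.62 / (2.62 + 52.3) = 2.62 / 54.92 = 4.77%.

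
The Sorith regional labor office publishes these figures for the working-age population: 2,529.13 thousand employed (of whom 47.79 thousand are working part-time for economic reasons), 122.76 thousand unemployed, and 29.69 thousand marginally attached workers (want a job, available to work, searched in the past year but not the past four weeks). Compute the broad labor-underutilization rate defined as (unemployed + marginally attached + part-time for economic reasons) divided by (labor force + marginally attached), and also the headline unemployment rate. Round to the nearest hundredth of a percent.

Labor force = 2,529.13 + 122.76 = 2,651.89 thousand.
Numerator = 122.76 + 29.69 + 47.79 = 200.24 thousand.
Denominator = 2,651.89 + 29.69 = 2,681.58 thousand.
Broad rate = 200.24 / 2,681.58 = 7.47%.
Headline unemployment rate = 122.76 / 2,651.89 = 4.63%.

Broad underutilization rate ≈ 7.47%; headline unemployment rate ≈ 4.63%.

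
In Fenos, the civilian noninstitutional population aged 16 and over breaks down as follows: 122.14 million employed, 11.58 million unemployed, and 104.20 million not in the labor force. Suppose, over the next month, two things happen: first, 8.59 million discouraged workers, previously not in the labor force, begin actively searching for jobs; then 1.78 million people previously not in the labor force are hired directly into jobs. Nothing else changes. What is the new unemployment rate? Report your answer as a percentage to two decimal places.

Initially, labor force = 122.14 + 11.58 = 133.72 million, so u = 11.58/133.72 = 8.66%.
After the first change, unemployed and labor force both rise by 8.59 → E = 122.14, U = 20.17, labor force = 142.31 million.
After the second change, employed and labor force both rise by 1.78; unemployed unchanged → E = 123.92, U = 20.17, labor force = 144.09 million.
New unemployment rate = 20.17 / 144.09 = 14.00%.

New unemployment rate ≈ 14.00%.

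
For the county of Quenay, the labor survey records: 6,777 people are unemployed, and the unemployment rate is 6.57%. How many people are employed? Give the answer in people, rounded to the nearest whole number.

About 96,374 are employed.

Labor force = U / u = 6,777 / 0.0657 ≈ 103,151.
Employed = labor force − unemployed = 103,151 − 6,777 = 96,374.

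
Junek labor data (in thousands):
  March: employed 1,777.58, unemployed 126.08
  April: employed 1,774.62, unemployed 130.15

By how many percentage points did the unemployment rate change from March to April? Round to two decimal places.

March: labor force = 1,777.58 + 126.08 = 1,903.66; u = 126.08/1,903.66 = 6.62%.
April: labor force = 1,774.62 + 130.15 = 1,904.77; u = 130.15/1,904.77 = 6.83%.
Change = 6.83% − 6.62% = +0.21 pp.

The unemployment rate changed by +0.21 percentage points.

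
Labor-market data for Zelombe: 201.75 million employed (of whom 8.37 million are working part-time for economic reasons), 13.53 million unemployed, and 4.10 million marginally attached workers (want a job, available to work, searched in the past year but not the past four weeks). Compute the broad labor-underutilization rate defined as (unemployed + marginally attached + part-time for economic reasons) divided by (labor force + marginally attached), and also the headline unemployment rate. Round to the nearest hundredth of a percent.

Broad underutilization rate ≈ 11.85%; headline unemployment rate ≈ 6.28%.

Labor force = 201.75 + 13.53 = 215.28 million.
Numerator = 13.53 + 4.10 + 8.37 = 26.00 million.
Denominator = 215.28 + 4.10 = 219.38 million.
Broad rate = 26.00 / 219.38 = 11.85%.
Headline unemployment rate = 13.53 / 215.28 = 6.28%.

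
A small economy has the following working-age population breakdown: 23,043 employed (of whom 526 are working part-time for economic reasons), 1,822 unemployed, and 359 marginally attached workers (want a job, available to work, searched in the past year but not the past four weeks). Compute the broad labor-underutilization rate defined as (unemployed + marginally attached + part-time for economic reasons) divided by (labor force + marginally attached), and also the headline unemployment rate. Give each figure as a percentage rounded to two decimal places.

Broad underutilization rate ≈ 10.73%; headline unemployment rate ≈ 7.33%.

Labor force = 23,043 + 1,822 = 24,865.
Numerator = 1,822 + 359 + 526 = 2,707.
Denominator = 24,865 + 359 = 25,224.
Broad rate = 2,707 / 25,224 = 10.73%.
Headline unemployment rate = 1,822 / 24,865 = 7.33%.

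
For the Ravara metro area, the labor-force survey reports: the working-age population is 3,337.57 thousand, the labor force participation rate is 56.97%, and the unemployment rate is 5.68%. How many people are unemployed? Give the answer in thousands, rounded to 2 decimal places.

About 108.00 thousand are unemployed.

Labor force = 0.5697 × 3,337.57 = 1,901.41 thousand.
Unemployed = 0.0568 × 1,901.41 ≈ 108.00 thousand.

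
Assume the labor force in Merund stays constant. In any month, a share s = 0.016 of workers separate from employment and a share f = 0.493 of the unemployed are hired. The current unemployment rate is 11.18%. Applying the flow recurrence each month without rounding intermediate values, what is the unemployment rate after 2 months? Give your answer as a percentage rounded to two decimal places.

With a fixed labor force, u_{t+1} = u_t + s·(1−u_t) − f·u_t = u_t·(1−s−f) + s.
Here 1−s−f = 0.491 and s = 0.016.
u_1 = 0.111800 × 0.491 + 0.016 = 0.070894.
u_2 = 0.070894 × 0.491 + 0.016 = 0.050809.

Unemployment rate after two months ≈ 5.08%.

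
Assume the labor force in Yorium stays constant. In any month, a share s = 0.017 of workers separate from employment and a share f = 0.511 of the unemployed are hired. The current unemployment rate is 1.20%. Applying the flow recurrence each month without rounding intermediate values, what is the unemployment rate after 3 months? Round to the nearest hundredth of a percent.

Unemployment rate after three months ≈ 3.01%.

With a fixed labor force, u_{t+1} = u_t + s·(1−u_t) − f·u_t = u_t·(1−s−f) + s.
Here 1−s−f = 0.472 and s = 0.017.
u_1 = 0.012000 × 0.472 + 0.017 = 0.022664.
u_2 = 0.022664 × 0.472 + 0.017 = 0.027697.
u_3 = 0.027697 × 0.472 + 0.017 = 0.030073.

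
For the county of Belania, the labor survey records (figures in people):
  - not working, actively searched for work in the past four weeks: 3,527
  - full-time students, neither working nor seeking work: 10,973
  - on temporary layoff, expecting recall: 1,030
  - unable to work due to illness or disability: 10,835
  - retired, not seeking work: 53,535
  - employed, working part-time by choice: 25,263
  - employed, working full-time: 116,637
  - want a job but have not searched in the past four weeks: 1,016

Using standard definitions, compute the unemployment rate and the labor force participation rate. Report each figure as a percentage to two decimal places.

Unemployment rate ≈ 3.11%; labor force participation rate ≈ 65.73%.

Employed = 25,263 + 116,637 = 141,900.
Unemployed = 3,527 + 1,030 = 4,557 (jobless and actively searching, or on temporary layoff).
Labor force = 141,900 + 4,557 = 146,457.
Not in labor force = 10,973 + 10,835 + 53,535 + 1,016 = 76,359 (those not working and not actively searching are outside the labor force — including those who want a job but have given up searching).
Civilian working-age population = 146,457 + 76,359 = 222,816.
Unemployment rate = 4,557 / 146,457 = 3.11%.
Labor force participation rate = 146,457 / 222,816 = 65.73%.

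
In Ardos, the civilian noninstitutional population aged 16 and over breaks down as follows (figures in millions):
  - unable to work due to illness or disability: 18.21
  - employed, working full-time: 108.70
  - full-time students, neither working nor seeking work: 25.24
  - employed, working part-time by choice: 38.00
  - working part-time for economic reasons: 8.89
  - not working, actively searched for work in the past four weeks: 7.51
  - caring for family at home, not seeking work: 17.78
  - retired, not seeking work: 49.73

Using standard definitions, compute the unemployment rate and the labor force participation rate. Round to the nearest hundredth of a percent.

Employed = 108.70 + 38.00 + 8.89 = 155.59 million (anyone who worked, including part-time for economic reasons, counts as employed).
Unemployed = 7.51 million.
Labor force = 155.59 + 7.51 = 163.10 million.
Not in labor force = 18.21 + 25.24 + 17.78 + 49.73 = 110.96 million (those not working and not actively searching are outside the labor force).
Civilian working-age population = 163.10 + 110.96 = 274.06 million.
Unemployment rate = 7.51 / 163.10 = 4.60%.
Labor force participation rate = 163.10 / 274.06 = 59.51%.

Unemployment rate ≈ 4.60%; labor force participation rate ≈ 59.51%.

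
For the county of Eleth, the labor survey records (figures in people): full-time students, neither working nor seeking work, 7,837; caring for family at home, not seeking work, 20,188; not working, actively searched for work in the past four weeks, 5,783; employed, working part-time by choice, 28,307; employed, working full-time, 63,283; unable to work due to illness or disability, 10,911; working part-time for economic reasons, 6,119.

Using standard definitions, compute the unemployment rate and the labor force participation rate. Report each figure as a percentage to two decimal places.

Unemployment rate ≈ 5.59%; labor force participation rate ≈ 72.66%.

Employed = 28,307 + 63,283 + 6,119 = 97,709 (anyone who worked, including part-time for economic reasons, counts as employed).
Unemployed = 5,783.
Labor force = 97,709 + 5,783 = 103,492.
Not in labor force = 7,837 + 20,188 + 10,911 = 38,936 (those not working and not actively searching are outside the labor force).
Civilian working-age population = 103,492 + 38,936 = 142,428.
Unemployment rate = 5,783 / 103,492 = 5.59%.
Labor force participation rate = 103,492 / 142,428 = 72.66%.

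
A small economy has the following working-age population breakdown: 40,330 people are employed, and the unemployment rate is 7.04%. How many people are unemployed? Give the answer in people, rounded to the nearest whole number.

About 3,054 are unemployed.

Let U be the number unemployed. The labor force is E + U, and U/(E+U) = 0.0704.
So U = 0.0704 × 40,330 / (1 − 0.0704) = 2839.23 / 0.9296 ≈ 3,054.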